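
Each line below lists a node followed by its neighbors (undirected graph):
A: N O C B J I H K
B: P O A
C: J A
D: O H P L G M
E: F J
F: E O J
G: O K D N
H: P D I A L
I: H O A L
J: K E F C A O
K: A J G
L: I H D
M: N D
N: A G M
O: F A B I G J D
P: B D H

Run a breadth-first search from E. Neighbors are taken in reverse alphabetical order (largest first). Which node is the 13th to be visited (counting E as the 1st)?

H

Visit E; enqueue J, F → queue [J, F]
Visit J; enqueue O, K, C, A → queue [F, O, K, C, A]
Visit F → queue [O, K, C, A]
Visit O; enqueue I, G, D, B → queue [K, C, A, I, G, D, B]
Visit K → queue [C, A, I, G, D, B]
Visit C → queue [A, I, G, D, B]
Visit A; enqueue N, H → queue [I, G, D, B, N, H]
Visit I; enqueue L → queue [G, D, B, N, H, L]
Visit G → queue [D, B, N, H, L]
Visit D; enqueue P, M → queue [B, N, H, L, P, M]
Visit B → queue [N, H, L, P, M]
Visit N → queue [H, L, P, M]
Visit H → queue [L, P, M]
Visit L → queue [P, M]
Visit P → queue [M]
Visit M → queue []

Visit order: E, J, F, O, K, C, A, I, G, D, B, N, H, L, P, M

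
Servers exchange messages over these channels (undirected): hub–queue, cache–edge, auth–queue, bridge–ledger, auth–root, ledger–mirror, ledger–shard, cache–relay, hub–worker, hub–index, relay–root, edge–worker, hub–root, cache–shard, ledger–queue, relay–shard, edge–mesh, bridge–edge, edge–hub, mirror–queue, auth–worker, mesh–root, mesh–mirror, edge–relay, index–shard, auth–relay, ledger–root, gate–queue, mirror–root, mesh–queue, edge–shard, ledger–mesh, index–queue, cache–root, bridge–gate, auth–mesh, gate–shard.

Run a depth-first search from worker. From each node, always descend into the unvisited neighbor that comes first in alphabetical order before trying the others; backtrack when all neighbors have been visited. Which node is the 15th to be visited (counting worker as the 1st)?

mirror

Visit worker
worker → auth
auth → mesh
mesh → edge
edge → bridge
bridge → gate
gate → queue
queue → hub
hub → index
index → shard
shard → cache
cache → relay
relay → root
root → ledger
ledger → mirror

Visit order: worker, auth, mesh, edge, bridge, gate, queue, hub, index, shard, cache, relay, root, ledger, mirror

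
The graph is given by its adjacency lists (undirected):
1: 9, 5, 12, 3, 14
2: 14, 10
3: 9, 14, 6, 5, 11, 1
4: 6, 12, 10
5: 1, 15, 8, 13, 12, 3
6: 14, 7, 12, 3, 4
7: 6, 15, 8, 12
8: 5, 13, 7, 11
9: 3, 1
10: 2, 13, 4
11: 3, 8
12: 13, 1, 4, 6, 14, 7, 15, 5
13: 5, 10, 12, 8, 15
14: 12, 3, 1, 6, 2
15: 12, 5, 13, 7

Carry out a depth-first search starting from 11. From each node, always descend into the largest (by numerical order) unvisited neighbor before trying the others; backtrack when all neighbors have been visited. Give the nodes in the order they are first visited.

11 -> 8 -> 13 -> 15 -> 12 -> 14 -> 6 -> 7 -> 4 -> 10 -> 2 -> 3 -> 9 -> 1 -> 5

Visit 11
11 → 8
8 → 13
13 → 15
15 → 12
12 → 14
14 → 6
6 → 7
6 → 4
4 → 10
10 → 2
6 → 3
3 → 9
9 → 1
1 → 5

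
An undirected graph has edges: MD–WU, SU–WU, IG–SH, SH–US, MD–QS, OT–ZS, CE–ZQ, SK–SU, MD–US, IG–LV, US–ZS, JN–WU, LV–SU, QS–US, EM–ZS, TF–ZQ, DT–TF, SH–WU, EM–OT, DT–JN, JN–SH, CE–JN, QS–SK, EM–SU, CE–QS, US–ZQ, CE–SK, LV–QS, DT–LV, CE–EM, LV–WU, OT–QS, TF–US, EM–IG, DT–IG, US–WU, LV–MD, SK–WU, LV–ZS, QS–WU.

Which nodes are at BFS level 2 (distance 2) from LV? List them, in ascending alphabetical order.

Level 0: LV
Level 1: DT, IG, MD, QS, SU, WU, ZS
Level 2: CE, EM, JN, OT, SH, SK, TF, US
Level 3: ZQ

CE, EM, JN, OT, SH, SK, TF, US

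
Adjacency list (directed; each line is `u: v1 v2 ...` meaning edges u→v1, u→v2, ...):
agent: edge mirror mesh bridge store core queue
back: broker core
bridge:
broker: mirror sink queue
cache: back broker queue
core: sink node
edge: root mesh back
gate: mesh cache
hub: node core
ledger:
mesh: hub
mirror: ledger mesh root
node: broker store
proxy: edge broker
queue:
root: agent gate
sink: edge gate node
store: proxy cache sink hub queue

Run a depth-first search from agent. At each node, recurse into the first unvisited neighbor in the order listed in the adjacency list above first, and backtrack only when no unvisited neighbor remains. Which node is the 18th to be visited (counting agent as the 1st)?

bridge

Visit agent
agent → edge
edge → root
root → gate
gate → mesh
mesh → hub
hub → node
node → broker
broker → mirror
mirror → ledger
broker → sink
broker → queue
node → store
store → proxy
store → cache
cache → back
back → core
agent → bridge

Visit order: agent, edge, root, gate, mesh, hub, node, broker, mirror, ledger, sink, queue, store, proxy, cache, back, core, bridge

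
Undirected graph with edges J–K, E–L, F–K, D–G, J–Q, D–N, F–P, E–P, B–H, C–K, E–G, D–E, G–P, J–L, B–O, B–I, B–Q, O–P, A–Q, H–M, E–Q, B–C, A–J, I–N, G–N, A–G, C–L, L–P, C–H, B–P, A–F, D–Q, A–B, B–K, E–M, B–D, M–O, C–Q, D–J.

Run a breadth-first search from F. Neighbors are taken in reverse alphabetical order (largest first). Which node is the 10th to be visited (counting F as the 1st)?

Visit F; enqueue P, K, A → queue [P, K, A]
Visit P; enqueue O, L, G, E, B → queue [K, A, O, L, G, E, B]
Visit K; enqueue J, C → queue [A, O, L, G, E, B, J, C]
Visit A; enqueue Q → queue [O, L, G, E, B, J, C, Q]
Visit O; enqueue M → queue [L, G, E, B, J, C, Q, M]
Visit L → queue [G, E, B, J, C, Q, M]
Visit G; enqueue N, D → queue [E, B, J, C, Q, M, N, D]
Visit E → queue [B, J, C, Q, M, N, D]
Visit B; enqueue I, H → queue [J, C, Q, M, N, D, I, H]
Visit J → queue [C, Q, M, N, D, I, H]
Visit C → queue [Q, M, N, D, I, H]
Visit Q → queue [M, N, D, I, H]
Visit M → queue [N, D, I, H]
Visit N → queue [D, I, H]
Visit D → queue [I, H]
Visit I → queue [H]
Visit H → queue []

Visit order: F, P, K, A, O, L, G, E, B, J, C, Q, M, N, D, I, H

J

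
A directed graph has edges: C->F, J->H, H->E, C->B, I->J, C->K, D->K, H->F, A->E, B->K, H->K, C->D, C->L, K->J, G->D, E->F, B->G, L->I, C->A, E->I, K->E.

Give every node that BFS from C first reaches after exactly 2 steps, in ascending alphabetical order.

E, G, I, J

Level 0: C
Level 1: A, B, D, F, K, L
Level 2: E, G, I, J
Level 3: H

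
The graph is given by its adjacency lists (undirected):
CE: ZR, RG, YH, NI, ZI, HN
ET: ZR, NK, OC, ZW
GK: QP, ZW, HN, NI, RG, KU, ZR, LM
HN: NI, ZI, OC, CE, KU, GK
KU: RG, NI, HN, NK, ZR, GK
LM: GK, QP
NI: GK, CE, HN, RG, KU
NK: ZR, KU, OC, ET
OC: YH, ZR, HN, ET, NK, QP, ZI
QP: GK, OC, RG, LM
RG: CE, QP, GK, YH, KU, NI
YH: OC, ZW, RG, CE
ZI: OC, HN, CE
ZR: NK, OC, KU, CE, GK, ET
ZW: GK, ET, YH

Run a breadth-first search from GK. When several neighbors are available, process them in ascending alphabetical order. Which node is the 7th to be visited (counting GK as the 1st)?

Visit GK; enqueue HN, KU, LM, NI, QP, RG, ZR, ZW → queue [HN, KU, LM, NI, QP, RG, ZR, ZW]
Visit HN; enqueue CE, OC, ZI → queue [KU, LM, NI, QP, RG, ZR, ZW, CE, OC, ZI]
Visit KU; enqueue NK → queue [LM, NI, QP, RG, ZR, ZW, CE, OC, ZI, NK]
Visit LM → queue [NI, QP, RG, ZR, ZW, CE, OC, ZI, NK]
Visit NI → queue [QP, RG, ZR, ZW, CE, OC, ZI, NK]
Visit QP → queue [RG, ZR, ZW, CE, OC, ZI, NK]
Visit RG; enqueue YH → queue [ZR, ZW, CE, OC, ZI, NK, YH]
Visit ZR; enqueue ET → queue [ZW, CE, OC, ZI, NK, YH, ET]
Visit ZW → queue [CE, OC, ZI, NK, YH, ET]
Visit CE → queue [OC, ZI, NK, YH, ET]
Visit OC → queue [ZI, NK, YH, ET]
Visit ZI → queue [NK, YH, ET]
Visit NK → queue [YH, ET]
Visit YH → queue [ET]
Visit ET → queue []

Visit order: GK, HN, KU, LM, NI, QP, RG, ZR, ZW, CE, OC, ZI, NK, YH, ET

RG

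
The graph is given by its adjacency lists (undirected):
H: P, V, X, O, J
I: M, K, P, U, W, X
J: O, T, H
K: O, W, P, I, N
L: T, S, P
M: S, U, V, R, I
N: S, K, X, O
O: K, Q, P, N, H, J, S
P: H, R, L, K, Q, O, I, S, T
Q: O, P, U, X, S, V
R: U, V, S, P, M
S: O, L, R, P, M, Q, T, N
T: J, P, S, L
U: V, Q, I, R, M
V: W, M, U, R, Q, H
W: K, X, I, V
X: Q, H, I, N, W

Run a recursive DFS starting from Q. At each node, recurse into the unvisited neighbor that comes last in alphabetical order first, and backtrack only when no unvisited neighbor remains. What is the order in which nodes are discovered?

Visit Q
Q → X
X → W
W → V
V → U
U → R
R → S
S → T
T → P
P → O
O → N
N → K
K → I
I → M
O → J
J → H
P → L

Q, X, W, V, U, R, S, T, P, O, N, K, I, M, J, H, L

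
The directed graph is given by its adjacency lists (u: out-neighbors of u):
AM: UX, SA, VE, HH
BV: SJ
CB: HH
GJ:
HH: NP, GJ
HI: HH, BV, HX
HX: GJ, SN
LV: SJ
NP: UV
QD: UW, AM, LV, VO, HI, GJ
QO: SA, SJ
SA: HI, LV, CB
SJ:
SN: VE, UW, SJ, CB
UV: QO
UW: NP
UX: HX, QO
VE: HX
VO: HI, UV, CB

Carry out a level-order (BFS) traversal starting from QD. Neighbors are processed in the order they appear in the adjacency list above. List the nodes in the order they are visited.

Visit QD; enqueue UW, AM, LV, VO, HI, GJ → queue [UW, AM, LV, VO, HI, GJ]
Visit UW; enqueue NP → queue [AM, LV, VO, HI, GJ, NP]
Visit AM; enqueue UX, SA, VE, HH → queue [LV, VO, HI, GJ, NP, UX, SA, VE, HH]
Visit LV; enqueue SJ → queue [VO, HI, GJ, NP, UX, SA, VE, HH, SJ]
Visit VO; enqueue UV, CB → queue [HI, GJ, NP, UX, SA, VE, HH, SJ, UV, CB]
Visit HI; enqueue BV, HX → queue [GJ, NP, UX, SA, VE, HH, SJ, UV, CB, BV, HX]
Visit GJ → queue [NP, UX, SA, VE, HH, SJ, UV, CB, BV, HX]
Visit NP → queue [UX, SA, VE, HH, SJ, UV, CB, BV, HX]
Visit UX; enqueue QO → queue [SA, VE, HH, SJ, UV, CB, BV, HX, QO]
Visit SA → queue [VE, HH, SJ, UV, CB, BV, HX, QO]
Visit VE → queue [HH, SJ, UV, CB, BV, HX, QO]
Visit HH → queue [SJ, UV, CB, BV, HX, QO]
Visit SJ → queue [UV, CB, BV, HX, QO]
Visit UV → queue [CB, BV, HX, QO]
Visit CB → queue [BV, HX, QO]
Visit BV → queue [HX, QO]
Visit HX; enqueue SN → queue [QO, SN]
Visit QO → queue [SN]
Visit SN → queue []

QD -> UW -> AM -> LV -> VO -> HI -> GJ -> NP -> UX -> SA -> VE -> HH -> SJ -> UV -> CB -> BV -> HX -> QO -> SN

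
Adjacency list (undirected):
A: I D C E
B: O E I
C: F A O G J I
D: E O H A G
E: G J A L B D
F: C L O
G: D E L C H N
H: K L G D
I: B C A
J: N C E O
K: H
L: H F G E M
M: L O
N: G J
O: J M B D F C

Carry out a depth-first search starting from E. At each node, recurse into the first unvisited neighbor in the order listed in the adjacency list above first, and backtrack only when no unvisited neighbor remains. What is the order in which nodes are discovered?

Visit E
E → G
G → D
D → O
O → J
J → N
J → C
C → F
F → L
L → H
H → K
L → M
C → A
A → I
I → B

E, G, D, O, J, N, C, F, L, H, K, M, A, I, B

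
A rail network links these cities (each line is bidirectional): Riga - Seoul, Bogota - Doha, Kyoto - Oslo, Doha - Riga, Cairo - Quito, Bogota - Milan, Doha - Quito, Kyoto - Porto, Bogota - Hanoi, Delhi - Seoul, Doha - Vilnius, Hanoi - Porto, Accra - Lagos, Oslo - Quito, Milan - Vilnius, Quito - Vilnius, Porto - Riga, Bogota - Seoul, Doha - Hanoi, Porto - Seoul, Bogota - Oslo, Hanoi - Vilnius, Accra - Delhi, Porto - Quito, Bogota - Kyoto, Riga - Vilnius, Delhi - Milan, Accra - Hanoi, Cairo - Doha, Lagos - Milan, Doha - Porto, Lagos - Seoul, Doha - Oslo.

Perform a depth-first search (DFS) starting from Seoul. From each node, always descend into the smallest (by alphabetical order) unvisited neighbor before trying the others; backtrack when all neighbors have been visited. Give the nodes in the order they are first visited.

Seoul -> Bogota -> Doha -> Cairo -> Quito -> Oslo -> Kyoto -> Porto -> Hanoi -> Accra -> Delhi -> Milan -> Lagos -> Vilnius -> Riga

Visit Seoul
Seoul → Bogota
Bogota → Doha
Doha → Cairo
Cairo → Quito
Quito → Oslo
Oslo → Kyoto
Kyoto → Porto
Porto → Hanoi
Hanoi → Accra
Accra → Delhi
Delhi → Milan
Milan → Lagos
Milan → Vilnius
Vilnius → Riga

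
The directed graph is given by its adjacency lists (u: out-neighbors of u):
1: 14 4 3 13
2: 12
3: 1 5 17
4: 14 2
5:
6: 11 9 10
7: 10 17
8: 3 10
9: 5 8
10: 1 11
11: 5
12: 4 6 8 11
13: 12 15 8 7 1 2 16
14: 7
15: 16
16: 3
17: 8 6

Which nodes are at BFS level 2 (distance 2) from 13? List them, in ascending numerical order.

3, 4, 6, 10, 11, 14, 17

Level 0: 13
Level 1: 1, 2, 7, 8, 12, 15, 16
Level 2: 3, 4, 6, 10, 11, 14, 17
Level 3: 5, 9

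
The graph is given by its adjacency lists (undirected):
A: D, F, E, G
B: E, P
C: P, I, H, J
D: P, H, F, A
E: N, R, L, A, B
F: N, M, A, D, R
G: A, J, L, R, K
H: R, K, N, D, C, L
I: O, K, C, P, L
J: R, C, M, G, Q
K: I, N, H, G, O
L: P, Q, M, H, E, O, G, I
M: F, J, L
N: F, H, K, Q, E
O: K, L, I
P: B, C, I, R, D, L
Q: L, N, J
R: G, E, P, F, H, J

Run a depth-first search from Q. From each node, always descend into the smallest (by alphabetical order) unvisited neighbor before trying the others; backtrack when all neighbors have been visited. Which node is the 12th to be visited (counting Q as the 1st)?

Visit Q
Q → J
J → C
C → H
H → D
D → A
A → E
E → B
B → P
P → I
I → K
K → G
G → L
L → M
M → F
F → N
F → R
L → O

Visit order: Q, J, C, H, D, A, E, B, P, I, K, G, L, M, F, N, R, O

G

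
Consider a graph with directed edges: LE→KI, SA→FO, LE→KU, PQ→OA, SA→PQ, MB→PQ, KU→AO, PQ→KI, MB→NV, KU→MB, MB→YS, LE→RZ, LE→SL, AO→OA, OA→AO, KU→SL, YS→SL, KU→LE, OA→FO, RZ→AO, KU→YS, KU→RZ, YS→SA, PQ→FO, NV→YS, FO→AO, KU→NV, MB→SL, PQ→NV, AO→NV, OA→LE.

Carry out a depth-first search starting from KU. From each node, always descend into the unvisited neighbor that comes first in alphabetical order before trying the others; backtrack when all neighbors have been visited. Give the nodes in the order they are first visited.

KU AO NV YS SA FO PQ KI OA LE RZ SL MB

Visit KU
KU → AO
AO → NV
NV → YS
YS → SA
SA → FO
SA → PQ
PQ → KI
PQ → OA
OA → LE
LE → RZ
LE → SL
KU → MB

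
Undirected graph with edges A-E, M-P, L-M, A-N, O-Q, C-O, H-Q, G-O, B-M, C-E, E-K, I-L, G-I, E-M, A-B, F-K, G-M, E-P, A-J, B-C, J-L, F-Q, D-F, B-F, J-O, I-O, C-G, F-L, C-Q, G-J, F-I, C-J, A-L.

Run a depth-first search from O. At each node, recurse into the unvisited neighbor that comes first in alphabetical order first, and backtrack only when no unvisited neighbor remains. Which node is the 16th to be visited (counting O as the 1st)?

Visit O
O → C
C → B
B → A
A → E
E → K
K → F
F → D
F → I
I → G
G → J
J → L
L → M
M → P
F → Q
Q → H
A → N

Visit order: O, C, B, A, E, K, F, D, I, G, J, L, M, P, Q, H, N

H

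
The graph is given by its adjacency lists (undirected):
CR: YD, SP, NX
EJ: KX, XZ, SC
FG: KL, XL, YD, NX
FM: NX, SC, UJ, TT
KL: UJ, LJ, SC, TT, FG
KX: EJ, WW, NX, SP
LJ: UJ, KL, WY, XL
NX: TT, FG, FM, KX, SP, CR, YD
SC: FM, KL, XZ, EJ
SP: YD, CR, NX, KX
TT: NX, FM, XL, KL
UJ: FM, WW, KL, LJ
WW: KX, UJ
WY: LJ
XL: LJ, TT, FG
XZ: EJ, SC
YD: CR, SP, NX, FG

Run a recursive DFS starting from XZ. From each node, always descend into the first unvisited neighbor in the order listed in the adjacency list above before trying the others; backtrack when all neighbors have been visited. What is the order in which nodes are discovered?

Visit XZ
XZ → EJ
EJ → KX
KX → WW
WW → UJ
UJ → FM
FM → NX
NX → TT
TT → XL
XL → LJ
LJ → KL
KL → SC
KL → FG
FG → YD
YD → CR
CR → SP
LJ → WY

XZ EJ KX WW UJ FM NX TT XL LJ KL SC FG YD CR SP WY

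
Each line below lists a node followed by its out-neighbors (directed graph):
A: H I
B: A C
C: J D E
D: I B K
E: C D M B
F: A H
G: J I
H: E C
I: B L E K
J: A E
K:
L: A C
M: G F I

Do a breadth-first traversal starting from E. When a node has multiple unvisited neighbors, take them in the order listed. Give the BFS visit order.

Visit E; enqueue C, D, M, B → queue [C, D, M, B]
Visit C; enqueue J → queue [D, M, B, J]
Visit D; enqueue I, K → queue [M, B, J, I, K]
Visit M; enqueue G, F → queue [B, J, I, K, G, F]
Visit B; enqueue A → queue [J, I, K, G, F, A]
Visit J → queue [I, K, G, F, A]
Visit I; enqueue L → queue [K, G, F, A, L]
Visit K → queue [G, F, A, L]
Visit G → queue [F, A, L]
Visit F; enqueue H → queue [A, L, H]
Visit A → queue [L, H]
Visit L → queue [H]
Visit H → queue []

E C D M B J I K G F A L H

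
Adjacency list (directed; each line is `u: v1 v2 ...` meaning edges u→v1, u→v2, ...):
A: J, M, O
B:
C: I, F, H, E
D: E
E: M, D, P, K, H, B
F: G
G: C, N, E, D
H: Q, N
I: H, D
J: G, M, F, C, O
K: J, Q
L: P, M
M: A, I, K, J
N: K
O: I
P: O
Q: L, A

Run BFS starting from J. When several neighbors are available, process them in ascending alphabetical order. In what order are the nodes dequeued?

Visit J; enqueue C, F, G, M, O → queue [C, F, G, M, O]
Visit C; enqueue E, H, I → queue [F, G, M, O, E, H, I]
Visit F → queue [G, M, O, E, H, I]
Visit G; enqueue D, N → queue [M, O, E, H, I, D, N]
Visit M; enqueue A, K → queue [O, E, H, I, D, N, A, K]
Visit O → queue [E, H, I, D, N, A, K]
Visit E; enqueue B, P → queue [H, I, D, N, A, K, B, P]
Visit H; enqueue Q → queue [I, D, N, A, K, B, P, Q]
Visit I → queue [D, N, A, K, B, P, Q]
Visit D → queue [N, A, K, B, P, Q]
Visit N → queue [A, K, B, P, Q]
Visit A → queue [K, B, P, Q]
Visit K → queue [B, P, Q]
Visit B → queue [P, Q]
Visit P → queue [Q]
Visit Q; enqueue L → queue [L]
Visit L → queue []

J, C, F, G, M, O, E, H, I, D, N, A, K, B, P, Q, L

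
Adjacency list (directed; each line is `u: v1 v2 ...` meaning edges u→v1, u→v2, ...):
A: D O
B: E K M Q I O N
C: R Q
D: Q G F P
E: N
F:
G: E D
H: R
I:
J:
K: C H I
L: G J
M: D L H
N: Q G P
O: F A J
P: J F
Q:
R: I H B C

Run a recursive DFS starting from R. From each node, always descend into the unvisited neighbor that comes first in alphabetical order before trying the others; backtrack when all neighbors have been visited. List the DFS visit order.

Visit R
R → B
B → E
E → N
N → G
G → D
D → F
D → P
P → J
D → Q
B → I
B → K
K → C
K → H
B → M
M → L
B → O
O → A

R -> B -> E -> N -> G -> D -> F -> P -> J -> Q -> I -> K -> C -> H -> M -> L -> O -> A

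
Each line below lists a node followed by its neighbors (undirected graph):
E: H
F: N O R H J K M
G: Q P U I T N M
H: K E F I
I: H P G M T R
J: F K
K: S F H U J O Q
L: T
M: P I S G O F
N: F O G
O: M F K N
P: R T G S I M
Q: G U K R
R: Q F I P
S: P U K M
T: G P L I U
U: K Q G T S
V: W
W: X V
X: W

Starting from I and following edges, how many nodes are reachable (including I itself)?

17

BFS from I visits: I, H, P, G, M, T, R, K, E, F, S, Q, U, N, O, L, J
Reachable nodes: 17 of 20 total.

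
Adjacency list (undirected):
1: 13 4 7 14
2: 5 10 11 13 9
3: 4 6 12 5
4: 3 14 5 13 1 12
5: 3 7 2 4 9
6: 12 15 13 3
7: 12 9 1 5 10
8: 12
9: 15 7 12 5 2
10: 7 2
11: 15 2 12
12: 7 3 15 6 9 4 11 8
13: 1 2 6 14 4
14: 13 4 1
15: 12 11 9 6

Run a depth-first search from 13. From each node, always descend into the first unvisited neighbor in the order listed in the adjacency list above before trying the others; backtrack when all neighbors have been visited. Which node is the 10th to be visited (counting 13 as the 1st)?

Visit 13
13 → 1
1 → 4
4 → 3
3 → 6
6 → 12
12 → 7
7 → 9
9 → 15
15 → 11
11 → 2
2 → 5
2 → 10
12 → 8
4 → 14

Visit order: 13, 1, 4, 3, 6, 12, 7, 9, 15, 11, 2, 5, 10, 8, 14

11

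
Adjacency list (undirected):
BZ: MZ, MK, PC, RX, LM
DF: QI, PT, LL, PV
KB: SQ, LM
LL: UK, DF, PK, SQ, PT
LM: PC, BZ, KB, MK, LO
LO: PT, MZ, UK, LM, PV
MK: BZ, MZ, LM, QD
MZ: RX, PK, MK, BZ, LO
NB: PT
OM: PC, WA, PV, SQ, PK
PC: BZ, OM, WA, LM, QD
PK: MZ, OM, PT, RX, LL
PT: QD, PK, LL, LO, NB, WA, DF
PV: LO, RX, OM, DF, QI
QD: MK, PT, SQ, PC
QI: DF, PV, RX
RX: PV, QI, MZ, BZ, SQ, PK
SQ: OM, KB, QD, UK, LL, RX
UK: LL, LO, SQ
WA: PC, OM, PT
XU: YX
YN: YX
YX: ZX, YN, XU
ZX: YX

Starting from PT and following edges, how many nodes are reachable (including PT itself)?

BFS from PT visits: PT, QD, PK, LL, LO, NB, WA, DF, MK, SQ, PC, MZ, OM, RX, UK, LM, PV, QI, BZ, KB
Reachable nodes: 20 of 24 total.

20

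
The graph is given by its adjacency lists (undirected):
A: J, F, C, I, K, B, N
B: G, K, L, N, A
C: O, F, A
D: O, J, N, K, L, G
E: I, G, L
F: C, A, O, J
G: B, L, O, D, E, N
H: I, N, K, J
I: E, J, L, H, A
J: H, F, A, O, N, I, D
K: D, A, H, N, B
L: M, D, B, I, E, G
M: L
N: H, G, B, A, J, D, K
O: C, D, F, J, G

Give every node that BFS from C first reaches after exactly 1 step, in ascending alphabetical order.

A, F, O

Level 0: C
Level 1: A, F, O
Level 2: B, D, G, I, J, K, N
Level 3: E, H, L
Level 4: M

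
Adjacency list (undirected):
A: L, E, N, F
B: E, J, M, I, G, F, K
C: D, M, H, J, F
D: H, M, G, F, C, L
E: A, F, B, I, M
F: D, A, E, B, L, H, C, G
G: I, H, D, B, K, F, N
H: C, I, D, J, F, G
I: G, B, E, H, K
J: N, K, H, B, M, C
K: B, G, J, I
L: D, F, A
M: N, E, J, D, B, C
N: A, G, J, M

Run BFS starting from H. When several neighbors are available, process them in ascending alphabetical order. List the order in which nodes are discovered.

Visit H; enqueue C, D, F, G, I, J → queue [C, D, F, G, I, J]
Visit C; enqueue M → queue [D, F, G, I, J, M]
Visit D; enqueue L → queue [F, G, I, J, M, L]
Visit F; enqueue A, B, E → queue [G, I, J, M, L, A, B, E]
Visit G; enqueue K, N → queue [I, J, M, L, A, B, E, K, N]
Visit I → queue [J, M, L, A, B, E, K, N]
Visit J → queue [M, L, A, B, E, K, N]
Visit M → queue [L, A, B, E, K, N]
Visit L → queue [A, B, E, K, N]
Visit A → queue [B, E, K, N]
Visit B → queue [E, K, N]
Visit E → queue [K, N]
Visit K → queue [N]
Visit N → queue []

H C D F G I J M L A B E K N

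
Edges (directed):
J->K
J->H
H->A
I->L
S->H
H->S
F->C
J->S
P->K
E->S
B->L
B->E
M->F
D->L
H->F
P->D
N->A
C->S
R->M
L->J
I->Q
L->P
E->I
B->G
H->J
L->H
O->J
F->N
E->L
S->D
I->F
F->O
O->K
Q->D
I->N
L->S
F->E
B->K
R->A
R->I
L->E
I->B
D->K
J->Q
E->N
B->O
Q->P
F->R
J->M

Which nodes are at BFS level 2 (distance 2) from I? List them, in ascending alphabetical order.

A, C, D, E, G, H, J, K, O, P, R, S

Level 0: I
Level 1: B, F, L, N, Q
Level 2: A, C, D, E, G, H, J, K, O, P, R, S
Level 3: M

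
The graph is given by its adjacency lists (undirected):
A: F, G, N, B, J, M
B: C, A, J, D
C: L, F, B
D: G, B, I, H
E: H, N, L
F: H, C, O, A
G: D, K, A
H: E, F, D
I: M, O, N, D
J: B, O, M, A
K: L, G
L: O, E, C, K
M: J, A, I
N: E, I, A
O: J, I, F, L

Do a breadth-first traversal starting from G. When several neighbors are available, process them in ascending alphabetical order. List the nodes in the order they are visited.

G -> A -> D -> K -> B -> F -> J -> M -> N -> H -> I -> L -> C -> O -> E

Visit G; enqueue A, D, K → queue [A, D, K]
Visit A; enqueue B, F, J, M, N → queue [D, K, B, F, J, M, N]
Visit D; enqueue H, I → queue [K, B, F, J, M, N, H, I]
Visit K; enqueue L → queue [B, F, J, M, N, H, I, L]
Visit B; enqueue C → queue [F, J, M, N, H, I, L, C]
Visit F; enqueue O → queue [J, M, N, H, I, L, C, O]
Visit J → queue [M, N, H, I, L, C, O]
Visit M → queue [N, H, I, L, C, O]
Visit N; enqueue E → queue [H, I, L, C, O, E]
Visit H → queue [I, L, C, O, E]
Visit I → queue [L, C, O, E]
Visit L → queue [C, O, E]
Visit C → queue [O, E]
Visit O → queue [E]
Visit E → queue []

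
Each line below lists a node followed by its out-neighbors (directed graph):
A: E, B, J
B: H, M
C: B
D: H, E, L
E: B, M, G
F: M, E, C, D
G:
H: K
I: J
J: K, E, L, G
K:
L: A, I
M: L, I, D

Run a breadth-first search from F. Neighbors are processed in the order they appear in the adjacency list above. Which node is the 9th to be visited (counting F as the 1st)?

Visit F; enqueue M, E, C, D → queue [M, E, C, D]
Visit M; enqueue L, I → queue [E, C, D, L, I]
Visit E; enqueue B, G → queue [C, D, L, I, B, G]
Visit C → queue [D, L, I, B, G]
Visit D; enqueue H → queue [L, I, B, G, H]
Visit L; enqueue A → queue [I, B, G, H, A]
Visit I; enqueue J → queue [B, G, H, A, J]
Visit B → queue [G, H, A, J]
Visit G → queue [H, A, J]
Visit H; enqueue K → queue [A, J, K]
Visit A → queue [J, K]
Visit J → queue [K]
Visit K → queue []

Visit order: F, M, E, C, D, L, I, B, G, H, A, J, K

G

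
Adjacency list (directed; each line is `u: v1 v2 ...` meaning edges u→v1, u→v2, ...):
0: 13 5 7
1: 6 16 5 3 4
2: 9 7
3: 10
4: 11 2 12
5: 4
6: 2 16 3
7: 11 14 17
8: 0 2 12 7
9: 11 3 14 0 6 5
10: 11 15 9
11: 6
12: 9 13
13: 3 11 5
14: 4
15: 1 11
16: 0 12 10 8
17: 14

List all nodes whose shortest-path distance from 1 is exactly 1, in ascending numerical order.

3, 4, 5, 6, 16

Level 0: 1
Level 1: 3, 4, 5, 6, 16
Level 2: 0, 2, 8, 10, 11, 12
Level 3: 7, 9, 13, 15
Level 4: 14, 17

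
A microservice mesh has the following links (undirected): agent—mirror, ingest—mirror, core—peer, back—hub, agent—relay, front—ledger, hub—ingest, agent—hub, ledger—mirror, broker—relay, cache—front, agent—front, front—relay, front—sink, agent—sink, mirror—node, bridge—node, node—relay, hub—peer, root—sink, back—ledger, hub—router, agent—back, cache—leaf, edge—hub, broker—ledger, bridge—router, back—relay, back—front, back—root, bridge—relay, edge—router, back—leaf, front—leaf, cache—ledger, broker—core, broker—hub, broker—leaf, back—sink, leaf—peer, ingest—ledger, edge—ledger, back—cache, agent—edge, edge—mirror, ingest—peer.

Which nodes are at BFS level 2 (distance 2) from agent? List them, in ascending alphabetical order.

Level 0: agent
Level 1: back, edge, front, hub, mirror, relay, sink
Level 2: bridge, broker, cache, ingest, leaf, ledger, node, peer, root, router
Level 3: core

bridge, broker, cache, ingest, leaf, ledger, node, peer, root, router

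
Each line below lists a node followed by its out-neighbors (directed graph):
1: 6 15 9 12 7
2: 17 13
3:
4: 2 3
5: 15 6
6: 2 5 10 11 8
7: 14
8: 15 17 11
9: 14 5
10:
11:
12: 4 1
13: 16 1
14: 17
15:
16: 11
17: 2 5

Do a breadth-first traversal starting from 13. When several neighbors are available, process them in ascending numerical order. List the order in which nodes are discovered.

Visit 13; enqueue 1, 16 → queue [1, 16]
Visit 1; enqueue 6, 7, 9, 12, 15 → queue [16, 6, 7, 9, 12, 15]
Visit 16; enqueue 11 → queue [6, 7, 9, 12, 15, 11]
Visit 6; enqueue 2, 5, 8, 10 → queue [7, 9, 12, 15, 11, 2, 5, 8, 10]
Visit 7; enqueue 14 → queue [9, 12, 15, 11, 2, 5, 8, 10, 14]
Visit 9 → queue [12, 15, 11, 2, 5, 8, 10, 14]
Visit 12; enqueue 4 → queue [15, 11, 2, 5, 8, 10, 14, 4]
Visit 15 → queue [11, 2, 5, 8, 10, 14, 4]
Visit 11 → queue [2, 5, 8, 10, 14, 4]
Visit 2; enqueue 17 → queue [5, 8, 10, 14, 4, 17]
Visit 5 → queue [8, 10, 14, 4, 17]
Visit 8 → queue [10, 14, 4, 17]
Visit 10 → queue [14, 4, 17]
Visit 14 → queue [4, 17]
Visit 4; enqueue 3 → queue [17, 3]
Visit 17 → queue [3]
Visit 3 → queue []

13 → 1 → 16 → 6 → 7 → 9 → 12 → 15 → 11 → 2 → 5 → 8 → 10 → 14 → 4 → 17 → 3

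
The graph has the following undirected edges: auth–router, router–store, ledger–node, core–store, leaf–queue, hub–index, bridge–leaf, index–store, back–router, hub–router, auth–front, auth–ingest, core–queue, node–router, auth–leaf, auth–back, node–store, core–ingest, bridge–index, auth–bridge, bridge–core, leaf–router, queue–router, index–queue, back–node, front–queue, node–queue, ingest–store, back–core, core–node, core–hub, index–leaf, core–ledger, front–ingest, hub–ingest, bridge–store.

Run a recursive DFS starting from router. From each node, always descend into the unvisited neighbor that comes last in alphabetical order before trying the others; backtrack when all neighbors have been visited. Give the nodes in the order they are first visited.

router, store, node, queue, leaf, index, hub, ingest, front, auth, bridge, core, ledger, back

Visit router
router → store
store → node
node → queue
queue → leaf
leaf → index
index → hub
hub → ingest
ingest → front
front → auth
auth → bridge
bridge → core
core → ledger
core → back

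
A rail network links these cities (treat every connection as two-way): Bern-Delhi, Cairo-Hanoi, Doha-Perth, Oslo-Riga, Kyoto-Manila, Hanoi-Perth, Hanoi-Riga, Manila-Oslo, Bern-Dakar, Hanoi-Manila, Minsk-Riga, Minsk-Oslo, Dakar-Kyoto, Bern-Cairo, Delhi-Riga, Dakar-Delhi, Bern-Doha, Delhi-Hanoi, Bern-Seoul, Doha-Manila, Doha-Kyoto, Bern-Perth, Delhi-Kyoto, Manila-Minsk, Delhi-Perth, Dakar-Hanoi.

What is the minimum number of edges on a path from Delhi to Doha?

2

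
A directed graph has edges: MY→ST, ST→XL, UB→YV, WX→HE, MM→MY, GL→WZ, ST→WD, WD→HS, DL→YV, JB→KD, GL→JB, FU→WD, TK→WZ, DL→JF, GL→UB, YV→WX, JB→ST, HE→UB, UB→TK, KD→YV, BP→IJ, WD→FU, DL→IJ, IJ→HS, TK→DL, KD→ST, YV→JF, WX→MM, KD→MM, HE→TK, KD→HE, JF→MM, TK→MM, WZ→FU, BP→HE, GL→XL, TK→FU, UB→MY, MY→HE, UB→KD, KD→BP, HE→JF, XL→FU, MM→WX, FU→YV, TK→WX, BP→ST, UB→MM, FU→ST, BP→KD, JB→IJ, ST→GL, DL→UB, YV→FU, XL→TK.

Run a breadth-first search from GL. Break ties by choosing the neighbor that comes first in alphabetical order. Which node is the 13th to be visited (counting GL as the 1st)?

FU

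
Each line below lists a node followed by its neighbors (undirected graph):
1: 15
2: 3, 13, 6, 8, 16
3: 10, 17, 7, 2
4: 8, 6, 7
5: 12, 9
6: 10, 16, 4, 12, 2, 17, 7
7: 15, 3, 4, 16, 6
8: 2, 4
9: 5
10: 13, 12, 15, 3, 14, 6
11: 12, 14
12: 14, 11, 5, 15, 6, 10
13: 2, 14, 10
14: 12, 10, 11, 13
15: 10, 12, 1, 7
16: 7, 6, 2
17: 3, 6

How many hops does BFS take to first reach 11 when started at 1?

Level 0: 1
Level 1: 15
Level 2: 7, 10, 12
Level 3: 3, 4, 5, 6, 11, 13, 14, 16
Level 4: 2, 8, 9, 17
11 first appears at level 3.

3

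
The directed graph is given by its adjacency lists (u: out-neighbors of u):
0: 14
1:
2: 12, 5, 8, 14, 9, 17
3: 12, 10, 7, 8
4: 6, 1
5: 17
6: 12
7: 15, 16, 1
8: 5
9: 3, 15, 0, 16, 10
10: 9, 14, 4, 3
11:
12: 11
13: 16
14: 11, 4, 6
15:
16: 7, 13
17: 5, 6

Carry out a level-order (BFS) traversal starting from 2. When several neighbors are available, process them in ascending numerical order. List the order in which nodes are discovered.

2 5 8 9 12 14 17 0 3 10 15 16 11 4 6 7 13 1

Visit 2; enqueue 5, 8, 9, 12, 14, 17 → queue [5, 8, 9, 12, 14, 17]
Visit 5 → queue [8, 9, 12, 14, 17]
Visit 8 → queue [9, 12, 14, 17]
Visit 9; enqueue 0, 3, 10, 15, 16 → queue [12, 14, 17, 0, 3, 10, 15, 16]
Visit 12; enqueue 11 → queue [14, 17, 0, 3, 10, 15, 16, 11]
Visit 14; enqueue 4, 6 → queue [17, 0, 3, 10, 15, 16, 11, 4, 6]
Visit 17 → queue [0, 3, 10, 15, 16, 11, 4, 6]
Visit 0 → queue [3, 10, 15, 16, 11, 4, 6]
Visit 3; enqueue 7 → queue [10, 15, 16, 11, 4, 6, 7]
Visit 10 → queue [15, 16, 11, 4, 6, 7]
Visit 15 → queue [16, 11, 4, 6, 7]
Visit 16; enqueue 13 → queue [11, 4, 6, 7, 13]
Visit 11 → queue [4, 6, 7, 13]
Visit 4; enqueue 1 → queue [6, 7, 13, 1]
Visit 6 → queue [7, 13, 1]
Visit 7 → queue [13, 1]
Visit 13 → queue [1]
Visit 1 → queue []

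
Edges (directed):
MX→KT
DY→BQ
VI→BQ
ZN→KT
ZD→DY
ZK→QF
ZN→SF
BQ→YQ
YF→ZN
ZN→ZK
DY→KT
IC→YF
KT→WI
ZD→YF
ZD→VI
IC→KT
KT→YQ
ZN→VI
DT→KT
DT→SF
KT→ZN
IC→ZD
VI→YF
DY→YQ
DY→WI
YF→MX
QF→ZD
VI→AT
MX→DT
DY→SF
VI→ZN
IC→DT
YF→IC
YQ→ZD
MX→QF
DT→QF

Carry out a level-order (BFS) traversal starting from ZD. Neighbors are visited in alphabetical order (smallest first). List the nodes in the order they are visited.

ZD → DY → VI → YF → BQ → KT → SF → WI → YQ → AT → ZN → IC → MX → ZK → DT → QF

Visit ZD; enqueue DY, VI, YF → queue [DY, VI, YF]
Visit DY; enqueue BQ, KT, SF, WI, YQ → queue [VI, YF, BQ, KT, SF, WI, YQ]
Visit VI; enqueue AT, ZN → queue [YF, BQ, KT, SF, WI, YQ, AT, ZN]
Visit YF; enqueue IC, MX → queue [BQ, KT, SF, WI, YQ, AT, ZN, IC, MX]
Visit BQ → queue [KT, SF, WI, YQ, AT, ZN, IC, MX]
Visit KT → queue [SF, WI, YQ, AT, ZN, IC, MX]
Visit SF → queue [WI, YQ, AT, ZN, IC, MX]
Visit WI → queue [YQ, AT, ZN, IC, MX]
Visit YQ → queue [AT, ZN, IC, MX]
Visit AT → queue [ZN, IC, MX]
Visit ZN; enqueue ZK → queue [IC, MX, ZK]
Visit IC; enqueue DT → queue [MX, ZK, DT]
Visit MX; enqueue QF → queue [ZK, DT, QF]
Visit ZK → queue [DT, QF]
Visit DT → queue [QF]
Visit QF → queue []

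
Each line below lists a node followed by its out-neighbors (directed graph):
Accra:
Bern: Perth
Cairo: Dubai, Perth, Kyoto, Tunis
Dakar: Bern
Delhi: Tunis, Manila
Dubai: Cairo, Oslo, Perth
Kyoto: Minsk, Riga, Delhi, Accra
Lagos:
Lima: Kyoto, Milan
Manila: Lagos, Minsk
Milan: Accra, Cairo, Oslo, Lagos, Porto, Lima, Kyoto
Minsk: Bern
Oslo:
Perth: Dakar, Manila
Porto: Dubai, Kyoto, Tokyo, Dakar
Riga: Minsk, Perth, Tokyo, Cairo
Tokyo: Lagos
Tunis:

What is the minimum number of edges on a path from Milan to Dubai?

Level 0: Milan
Level 1: Accra, Cairo, Kyoto, Lagos, Lima, Oslo, Porto
Level 2: Dakar, Delhi, Dubai, Minsk, Perth, Riga, Tokyo, Tunis
Level 3: Bern, Manila
Dubai first appears at level 2.

2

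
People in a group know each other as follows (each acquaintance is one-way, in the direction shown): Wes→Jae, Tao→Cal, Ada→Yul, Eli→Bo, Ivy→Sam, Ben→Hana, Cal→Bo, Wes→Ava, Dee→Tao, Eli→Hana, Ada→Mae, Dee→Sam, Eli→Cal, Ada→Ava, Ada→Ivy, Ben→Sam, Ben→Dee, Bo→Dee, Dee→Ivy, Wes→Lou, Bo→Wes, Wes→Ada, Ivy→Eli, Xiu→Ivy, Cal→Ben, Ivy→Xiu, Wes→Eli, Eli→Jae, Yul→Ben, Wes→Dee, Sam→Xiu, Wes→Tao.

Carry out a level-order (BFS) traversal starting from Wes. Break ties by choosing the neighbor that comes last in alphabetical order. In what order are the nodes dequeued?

Visit Wes; enqueue Tao, Lou, Jae, Eli, Dee, Ava, Ada → queue [Tao, Lou, Jae, Eli, Dee, Ava, Ada]
Visit Tao; enqueue Cal → queue [Lou, Jae, Eli, Dee, Ava, Ada, Cal]
Visit Lou → queue [Jae, Eli, Dee, Ava, Ada, Cal]
Visit Jae → queue [Eli, Dee, Ava, Ada, Cal]
Visit Eli; enqueue Hana, Bo → queue [Dee, Ava, Ada, Cal, Hana, Bo]
Visit Dee; enqueue Sam, Ivy → queue [Ava, Ada, Cal, Hana, Bo, Sam, Ivy]
Visit Ava → queue [Ada, Cal, Hana, Bo, Sam, Ivy]
Visit Ada; enqueue Yul, Mae → queue [Cal, Hana, Bo, Sam, Ivy, Yul, Mae]
Visit Cal; enqueue Ben → queue [Hana, Bo, Sam, Ivy, Yul, Mae, Ben]
Visit Hana → queue [Bo, Sam, Ivy, Yul, Mae, Ben]
Visit Bo → queue [Sam, Ivy, Yul, Mae, Ben]
Visit Sam; enqueue Xiu → queue [Ivy, Yul, Mae, Ben, Xiu]
Visit Ivy → queue [Yul, Mae, Ben, Xiu]
Visit Yul → queue [Mae, Ben, Xiu]
Visit Mae → queue [Ben, Xiu]
Visit Ben → queue [Xiu]
Visit Xiu → queue []

Wes → Tao → Lou → Jae → Eli → Dee → Ava → Ada → Cal → Hana → Bo → Sam → Ivy → Yul → Mae → Ben → Xiu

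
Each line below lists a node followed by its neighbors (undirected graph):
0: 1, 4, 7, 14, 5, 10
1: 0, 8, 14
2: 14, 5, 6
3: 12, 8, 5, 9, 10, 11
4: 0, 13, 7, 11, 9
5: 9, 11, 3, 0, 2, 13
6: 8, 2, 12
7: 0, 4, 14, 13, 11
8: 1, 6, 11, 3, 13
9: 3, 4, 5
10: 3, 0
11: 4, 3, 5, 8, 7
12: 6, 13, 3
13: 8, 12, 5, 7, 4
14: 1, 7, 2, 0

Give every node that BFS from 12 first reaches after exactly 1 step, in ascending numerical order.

3, 6, 13

Level 0: 12
Level 1: 3, 6, 13
Level 2: 2, 4, 5, 7, 8, 9, 10, 11
Level 3: 0, 1, 14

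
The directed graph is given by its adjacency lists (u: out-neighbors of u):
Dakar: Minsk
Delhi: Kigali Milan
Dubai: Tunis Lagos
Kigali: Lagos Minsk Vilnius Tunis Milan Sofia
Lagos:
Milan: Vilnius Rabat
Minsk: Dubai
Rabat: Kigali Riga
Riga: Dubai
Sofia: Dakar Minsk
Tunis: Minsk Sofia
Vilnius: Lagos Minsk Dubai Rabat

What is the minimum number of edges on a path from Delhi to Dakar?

3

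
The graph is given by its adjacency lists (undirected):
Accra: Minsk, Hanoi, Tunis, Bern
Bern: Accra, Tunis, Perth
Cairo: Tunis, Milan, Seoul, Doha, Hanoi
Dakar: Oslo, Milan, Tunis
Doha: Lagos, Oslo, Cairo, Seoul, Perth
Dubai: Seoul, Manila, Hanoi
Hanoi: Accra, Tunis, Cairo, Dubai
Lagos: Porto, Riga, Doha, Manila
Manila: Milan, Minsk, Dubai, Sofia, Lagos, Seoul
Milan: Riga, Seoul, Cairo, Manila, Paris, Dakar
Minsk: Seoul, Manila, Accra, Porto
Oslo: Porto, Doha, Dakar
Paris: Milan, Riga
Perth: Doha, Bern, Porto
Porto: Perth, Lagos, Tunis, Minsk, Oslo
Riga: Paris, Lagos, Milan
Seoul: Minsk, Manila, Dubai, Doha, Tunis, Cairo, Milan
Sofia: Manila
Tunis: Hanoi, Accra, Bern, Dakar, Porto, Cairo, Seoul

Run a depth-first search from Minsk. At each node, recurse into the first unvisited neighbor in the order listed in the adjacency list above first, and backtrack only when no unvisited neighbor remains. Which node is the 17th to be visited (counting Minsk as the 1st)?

Cairo

Visit Minsk
Minsk → Seoul
Seoul → Manila
Manila → Milan
Milan → Riga
Riga → Paris
Riga → Lagos
Lagos → Porto
Porto → Perth
Perth → Doha
Doha → Oslo
Oslo → Dakar
Dakar → Tunis
Tunis → Hanoi
Hanoi → Accra
Accra → Bern
Hanoi → Cairo
Hanoi → Dubai
Manila → Sofia

Visit order: Minsk, Seoul, Manila, Milan, Riga, Paris, Lagos, Porto, Perth, Doha, Oslo, Dakar, Tunis, Hanoi, Accra, Bern, Cairo, Dubai, Sofia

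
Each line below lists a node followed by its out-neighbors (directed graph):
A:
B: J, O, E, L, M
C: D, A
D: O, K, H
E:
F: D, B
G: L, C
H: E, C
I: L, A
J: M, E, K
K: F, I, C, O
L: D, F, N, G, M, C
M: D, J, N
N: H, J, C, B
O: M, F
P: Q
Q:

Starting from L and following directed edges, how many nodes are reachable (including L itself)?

15

BFS from L visits: L, D, F, N, G, M, C, O, K, H, B, J, A, I, E
Reachable nodes: 15 of 17 total.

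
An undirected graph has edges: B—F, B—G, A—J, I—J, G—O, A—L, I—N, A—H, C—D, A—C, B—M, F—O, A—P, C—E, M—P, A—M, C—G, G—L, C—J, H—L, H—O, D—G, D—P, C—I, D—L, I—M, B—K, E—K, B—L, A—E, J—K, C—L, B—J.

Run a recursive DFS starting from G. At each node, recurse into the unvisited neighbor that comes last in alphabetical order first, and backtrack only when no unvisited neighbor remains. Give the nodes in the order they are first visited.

G, O, H, L, D, P, M, I, N, J, K, E, C, A, B, F

Visit G
G → O
O → H
H → L
L → D
D → P
P → M
M → I
I → N
I → J
J → K
K → E
E → C
C → A
K → B
B → F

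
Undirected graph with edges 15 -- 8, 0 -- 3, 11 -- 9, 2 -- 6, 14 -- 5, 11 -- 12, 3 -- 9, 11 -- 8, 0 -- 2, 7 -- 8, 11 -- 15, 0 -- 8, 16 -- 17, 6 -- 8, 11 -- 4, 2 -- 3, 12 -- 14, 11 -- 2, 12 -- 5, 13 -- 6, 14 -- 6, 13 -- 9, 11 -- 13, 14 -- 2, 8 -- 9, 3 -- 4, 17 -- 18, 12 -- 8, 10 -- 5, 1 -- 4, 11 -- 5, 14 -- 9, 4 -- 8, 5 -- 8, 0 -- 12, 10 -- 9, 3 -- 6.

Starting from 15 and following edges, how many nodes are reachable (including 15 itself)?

BFS from 15 visits: 15, 8, 11, 0, 4, 5, 6, 7, 9, 12, 2, 13, 3, 1, 10, 14
Reachable nodes: 16 of 19 total.

16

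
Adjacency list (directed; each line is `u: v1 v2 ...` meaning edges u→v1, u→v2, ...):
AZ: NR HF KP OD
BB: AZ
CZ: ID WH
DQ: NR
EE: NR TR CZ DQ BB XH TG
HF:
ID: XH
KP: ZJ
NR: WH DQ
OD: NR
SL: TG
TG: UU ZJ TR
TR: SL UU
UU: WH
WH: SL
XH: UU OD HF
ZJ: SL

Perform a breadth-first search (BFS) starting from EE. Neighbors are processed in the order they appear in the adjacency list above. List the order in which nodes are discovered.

EE -> NR -> TR -> CZ -> DQ -> BB -> XH -> TG -> WH -> SL -> UU -> ID -> AZ -> OD -> HF -> ZJ -> KP

Visit EE; enqueue NR, TR, CZ, DQ, BB, XH, TG → queue [NR, TR, CZ, DQ, BB, XH, TG]
Visit NR; enqueue WH → queue [TR, CZ, DQ, BB, XH, TG, WH]
Visit TR; enqueue SL, UU → queue [CZ, DQ, BB, XH, TG, WH, SL, UU]
Visit CZ; enqueue ID → queue [DQ, BB, XH, TG, WH, SL, UU, ID]
Visit DQ → queue [BB, XH, TG, WH, SL, UU, ID]
Visit BB; enqueue AZ → queue [XH, TG, WH, SL, UU, ID, AZ]
Visit XH; enqueue OD, HF → queue [TG, WH, SL, UU, ID, AZ, OD, HF]
Visit TG; enqueue ZJ → queue [WH, SL, UU, ID, AZ, OD, HF, ZJ]
Visit WH → queue [SL, UU, ID, AZ, OD, HF, ZJ]
Visit SL → queue [UU, ID, AZ, OD, HF, ZJ]
Visit UU → queue [ID, AZ, OD, HF, ZJ]
Visit ID → queue [AZ, OD, HF, ZJ]
Visit AZ; enqueue KP → queue [OD, HF, ZJ, KP]
Visit OD → queue [HF, ZJ, KP]
Visit HF → queue [ZJ, KP]
Visit ZJ → queue [KP]
Visit KP → queue []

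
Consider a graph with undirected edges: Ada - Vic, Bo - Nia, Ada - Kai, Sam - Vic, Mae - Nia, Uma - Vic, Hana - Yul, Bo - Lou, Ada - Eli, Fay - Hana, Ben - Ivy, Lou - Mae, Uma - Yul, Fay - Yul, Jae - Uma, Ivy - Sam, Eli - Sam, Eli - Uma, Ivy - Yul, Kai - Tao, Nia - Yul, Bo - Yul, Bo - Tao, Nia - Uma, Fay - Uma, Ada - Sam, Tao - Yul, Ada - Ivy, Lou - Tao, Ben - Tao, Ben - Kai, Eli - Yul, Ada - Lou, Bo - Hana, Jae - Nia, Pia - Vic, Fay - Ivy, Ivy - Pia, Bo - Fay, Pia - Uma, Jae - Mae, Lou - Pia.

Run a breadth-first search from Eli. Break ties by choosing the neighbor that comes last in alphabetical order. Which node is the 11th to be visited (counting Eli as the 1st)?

Bo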